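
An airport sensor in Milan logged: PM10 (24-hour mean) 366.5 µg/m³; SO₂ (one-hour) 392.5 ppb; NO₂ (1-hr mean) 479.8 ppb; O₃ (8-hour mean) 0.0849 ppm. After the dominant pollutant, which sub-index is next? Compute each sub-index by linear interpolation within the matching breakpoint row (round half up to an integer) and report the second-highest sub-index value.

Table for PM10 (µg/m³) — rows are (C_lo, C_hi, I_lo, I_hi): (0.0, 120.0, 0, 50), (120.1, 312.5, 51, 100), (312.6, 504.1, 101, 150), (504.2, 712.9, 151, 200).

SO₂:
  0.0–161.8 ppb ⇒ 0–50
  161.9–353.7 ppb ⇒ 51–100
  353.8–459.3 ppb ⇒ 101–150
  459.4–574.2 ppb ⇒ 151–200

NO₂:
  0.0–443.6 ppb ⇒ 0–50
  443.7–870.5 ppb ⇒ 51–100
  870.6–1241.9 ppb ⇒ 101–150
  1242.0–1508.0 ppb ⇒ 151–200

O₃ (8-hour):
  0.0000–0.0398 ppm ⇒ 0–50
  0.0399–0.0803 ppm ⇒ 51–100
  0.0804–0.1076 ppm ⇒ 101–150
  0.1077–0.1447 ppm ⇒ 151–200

115

PM10: 366.5 ∈ [312.6, 504.1] ↔ index [101, 150].
101 + (366.5−312.6)·(150−101)/(504.1−312.6) = 101 + 53.9·49/191.5 ≈ 114.79, so AQI = 115.
SO₂ 392.5: bracket 353.8–459.3 → index 101–150; slope 49/105.5, offset 38.7.
AQI = 101 + 49/105.5·38.7 ≈ 118.97 ⇒ 119.
NO₂: row 443.7–870.5 (AQI 51–100). (100−51)·(479.8−443.7)/(870.5−443.7) + 51 = 49·36.1/426.8 + 51 ≈ 55.14 → 55.
O₃: 0.0849 ∈ [0.0804, 0.1076] ↔ index [101, 150].
101 + (0.0849−0.0804)·(150−101)/(0.1076−0.0804) = 101 + 0.0045·49/0.0272 ≈ 109.11, so AQI = 109.
Sub-indices: PM10→115, SO₂→119, NO₂→55, O₃→109. Ranked high→low: 119, 115, 109, 55. Second-highest sub-index = 115.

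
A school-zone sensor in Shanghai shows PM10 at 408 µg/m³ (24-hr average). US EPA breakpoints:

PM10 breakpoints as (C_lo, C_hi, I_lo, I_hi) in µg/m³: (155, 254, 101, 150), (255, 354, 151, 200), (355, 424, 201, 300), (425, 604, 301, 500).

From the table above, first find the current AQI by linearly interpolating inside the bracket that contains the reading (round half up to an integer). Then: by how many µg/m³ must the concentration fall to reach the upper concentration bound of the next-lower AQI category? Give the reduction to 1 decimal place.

54.0

PM10 408: bracket 355–424 → index 201–300; slope 99/69, offset 53.
AQI = 201 + 99/69·53 ≈ 277.04 ⇒ 277.
Current AQI 277 is in the Very Unhealthy range (201–300). The next-lower category tops out at AQI 200, whose upper concentration bound is 354 µg/m³.
Reduction needed = 408 − 354 = 54.0 µg/m³.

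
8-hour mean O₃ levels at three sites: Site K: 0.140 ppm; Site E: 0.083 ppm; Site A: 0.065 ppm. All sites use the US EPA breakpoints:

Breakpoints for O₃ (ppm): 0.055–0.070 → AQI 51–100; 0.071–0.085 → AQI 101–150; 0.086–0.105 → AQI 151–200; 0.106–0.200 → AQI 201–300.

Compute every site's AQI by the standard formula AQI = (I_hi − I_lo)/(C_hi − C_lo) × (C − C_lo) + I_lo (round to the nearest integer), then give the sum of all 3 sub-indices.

Site K: 0.140 ∈ [0.106, 0.200] ↔ index [201, 300].
201 + (0.140−0.106)·(300−201)/(0.200−0.106) = 201 + 0.034·99/0.094 ≈ 236.81, so AQI = 237.
Site E: 0.083 lies in 0.071–0.085, so I_lo=101, I_hi=150, C_lo=0.071, C_hi=0.085.
(150−101)/(0.085−0.071) × (0.083−0.071) + 101 = 49/0.014 × 0.012 + 101 ≈ 143.00 → 143.
Site A: 0.065 lies in 0.055–0.070, so I_lo=51, I_hi=100, C_lo=0.055, C_hi=0.070.
(100−51)/(0.070−0.055) × (0.065−0.055) + 51 = 49/0.015 × 0.010 + 51 ≈ 83.67 → 84.
AQIs: Site K=237, Site E=143, Site A=84. Sum = 237 + 143 + 84 = 464.

464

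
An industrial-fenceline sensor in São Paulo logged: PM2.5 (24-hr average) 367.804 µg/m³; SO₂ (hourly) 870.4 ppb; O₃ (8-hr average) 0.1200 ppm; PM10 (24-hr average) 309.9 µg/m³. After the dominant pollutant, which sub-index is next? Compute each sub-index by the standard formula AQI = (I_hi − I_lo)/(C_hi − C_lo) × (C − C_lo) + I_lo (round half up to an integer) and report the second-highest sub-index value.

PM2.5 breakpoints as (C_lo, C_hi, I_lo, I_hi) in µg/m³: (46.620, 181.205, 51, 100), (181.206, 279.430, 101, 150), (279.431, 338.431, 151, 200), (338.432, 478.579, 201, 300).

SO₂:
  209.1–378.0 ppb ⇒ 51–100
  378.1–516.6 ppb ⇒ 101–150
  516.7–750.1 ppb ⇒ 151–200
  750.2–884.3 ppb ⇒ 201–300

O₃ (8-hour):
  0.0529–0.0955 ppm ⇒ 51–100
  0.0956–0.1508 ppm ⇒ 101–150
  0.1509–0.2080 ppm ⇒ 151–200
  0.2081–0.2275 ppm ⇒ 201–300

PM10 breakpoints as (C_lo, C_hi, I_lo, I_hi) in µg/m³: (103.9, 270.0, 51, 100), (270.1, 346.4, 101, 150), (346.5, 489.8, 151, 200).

222

PM2.5: 367.804 lies in 338.432–478.579, so I_lo=201, I_hi=300, C_lo=338.432, C_hi=478.579.
(300−201)/(478.579−338.432) × (367.804−338.432) + 201 = 99/140.147 × 29.372 + 201 ≈ 221.75 → 222.
SO₂: row 750.2–884.3 (AQI 201–300). (300−201)·(870.4−750.2)/(884.3−750.2) + 201 = 99·120.2/134.1 + 201 ≈ 289.74 → 290.
O₃: row 0.0956–0.1508 (AQI 101–150). (150−101)·(0.1200−0.0956)/(0.1508−0.0956) + 101 = 49·0.0244/0.0552 + 101 ≈ 122.66 → 123.
PM10: 309.9 lies in 270.1–346.4, so I_lo=101, I_hi=150, C_lo=270.1, C_hi=346.4.
(150−101)/(346.4−270.1) × (309.9−270.1) + 101 = 49/76.3 × 39.8 + 101 ≈ 126.56 → 127.
Sub-indices: PM2.5→222, SO₂→290, O₃→123, PM10→127. Ranked high→low: 290, 222, 127, 123. Second-highest sub-index = 222.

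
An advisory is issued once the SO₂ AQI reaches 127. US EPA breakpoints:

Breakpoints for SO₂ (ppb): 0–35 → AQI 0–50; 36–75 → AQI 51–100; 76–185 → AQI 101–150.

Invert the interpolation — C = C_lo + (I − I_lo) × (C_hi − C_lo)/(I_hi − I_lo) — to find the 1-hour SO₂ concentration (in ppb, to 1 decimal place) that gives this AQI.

AQI 127 lies in the 101–150 band, which corresponds to 76–185 ppb.
C = 76 + (127−101)×(185−76)/(150−101) = 76 + 26×109/49 ≈ 133.837 ppb → 133.8 ppb to 1 dp.

133.8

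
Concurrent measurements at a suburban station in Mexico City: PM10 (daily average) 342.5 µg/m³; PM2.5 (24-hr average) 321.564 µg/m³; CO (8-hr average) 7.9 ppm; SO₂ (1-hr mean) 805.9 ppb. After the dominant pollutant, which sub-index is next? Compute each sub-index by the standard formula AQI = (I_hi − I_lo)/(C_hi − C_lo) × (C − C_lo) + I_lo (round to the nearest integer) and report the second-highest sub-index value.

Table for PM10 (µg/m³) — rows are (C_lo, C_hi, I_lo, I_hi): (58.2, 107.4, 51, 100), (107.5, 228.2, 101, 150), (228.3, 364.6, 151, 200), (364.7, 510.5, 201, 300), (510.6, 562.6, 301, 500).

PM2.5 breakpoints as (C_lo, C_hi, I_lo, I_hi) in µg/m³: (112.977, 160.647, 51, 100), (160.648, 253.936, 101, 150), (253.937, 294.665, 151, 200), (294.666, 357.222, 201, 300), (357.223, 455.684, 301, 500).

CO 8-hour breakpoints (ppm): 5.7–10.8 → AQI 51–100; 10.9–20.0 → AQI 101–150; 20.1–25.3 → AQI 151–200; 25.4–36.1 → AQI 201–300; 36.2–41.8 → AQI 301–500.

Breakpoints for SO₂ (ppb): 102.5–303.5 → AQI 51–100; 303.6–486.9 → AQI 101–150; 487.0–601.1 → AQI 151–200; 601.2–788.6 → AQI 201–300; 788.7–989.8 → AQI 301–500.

244

PM10: row 228.3–364.6 (AQI 151–200). (200−151)·(342.5−228.3)/(364.6−228.3) + 151 = 49·114.2/136.3 + 151 ≈ 192.06 → 192.
PM2.5: 321.564 ∈ [294.666, 357.222] ↔ index [201, 300].
201 + (321.564−294.666)·(300−201)/(357.222−294.666) = 201 + 26.898·99/62.556 ≈ 243.57, so AQI = 244.
CO: 7.9 lies in 5.7–10.8, so I_lo=51, I_hi=100, C_lo=5.7, C_hi=10.8.
(100−51)/(10.8−5.7) × (7.9−5.7) + 51 = 49/5.1 × 2.2 + 51 ≈ 72.14 → 72.
SO₂ 805.9: bracket 788.7–989.8 → index 301–500; slope 199/201.1, offset 17.2.
AQI = 301 + 199/201.1·17.2 ≈ 318.02 ⇒ 318.
Sub-indices: PM10→192, PM2.5→244, CO→72, SO₂→318. Ranked high→low: 318, 244, 192, 72. Second-highest sub-index = 244.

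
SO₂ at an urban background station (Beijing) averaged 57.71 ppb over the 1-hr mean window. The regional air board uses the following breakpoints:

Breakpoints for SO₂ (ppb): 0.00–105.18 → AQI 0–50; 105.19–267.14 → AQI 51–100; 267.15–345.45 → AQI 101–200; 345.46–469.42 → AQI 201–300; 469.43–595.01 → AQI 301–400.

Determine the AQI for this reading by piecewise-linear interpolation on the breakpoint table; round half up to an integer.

27

SO₂: 57.71 lies in 0.00–105.18, so I_lo=0, I_hi=50, C_lo=0.00, C_hi=105.18.
(50−0)/(105.18−0.00) × (57.71−0.00) + 0 = 50/105.18 × 57.71 + 0 ≈ 27.43 → 27.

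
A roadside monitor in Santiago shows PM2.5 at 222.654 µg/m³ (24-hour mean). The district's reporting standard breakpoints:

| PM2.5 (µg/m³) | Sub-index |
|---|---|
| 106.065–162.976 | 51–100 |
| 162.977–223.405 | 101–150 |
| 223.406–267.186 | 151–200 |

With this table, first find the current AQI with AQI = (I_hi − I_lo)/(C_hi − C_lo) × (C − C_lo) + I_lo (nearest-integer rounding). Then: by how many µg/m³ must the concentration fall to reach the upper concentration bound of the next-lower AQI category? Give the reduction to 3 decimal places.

PM2.5 222.654: bracket 162.977–223.405 → index 101–150; slope 49/60.428, offset 59.677.
AQI = 101 + 49/60.428·59.677 ≈ 149.39 ⇒ 149.
Current AQI 149 is in the Unhealthy for Sensitive Groups range (101–150). The next-lower category tops out at AQI 100, whose upper concentration bound is 162.976 µg/m³.
Reduction needed = 222.654 − 162.976 = 59.678 µg/m³.

59.678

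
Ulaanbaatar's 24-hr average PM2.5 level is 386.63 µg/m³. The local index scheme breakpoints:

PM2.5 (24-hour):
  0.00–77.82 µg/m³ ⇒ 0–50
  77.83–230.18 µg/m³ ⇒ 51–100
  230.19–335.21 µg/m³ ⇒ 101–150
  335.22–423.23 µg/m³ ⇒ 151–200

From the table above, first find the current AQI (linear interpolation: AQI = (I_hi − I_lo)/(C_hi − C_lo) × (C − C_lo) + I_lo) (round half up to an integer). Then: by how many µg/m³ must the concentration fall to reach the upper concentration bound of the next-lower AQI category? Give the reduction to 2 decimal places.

51.42

PM2.5 386.63: bracket 335.22–423.23 → index 151–200; slope 49/88.01, offset 51.41.
AQI = 151 + 49/88.01·51.41 ≈ 179.62 ⇒ 180.
Current AQI 180 is in the Unhealthy range (151–200). The next-lower category tops out at AQI 150, whose upper concentration bound is 335.21 µg/m³.
Reduction needed = 386.63 − 335.21 = 51.42 µg/m³.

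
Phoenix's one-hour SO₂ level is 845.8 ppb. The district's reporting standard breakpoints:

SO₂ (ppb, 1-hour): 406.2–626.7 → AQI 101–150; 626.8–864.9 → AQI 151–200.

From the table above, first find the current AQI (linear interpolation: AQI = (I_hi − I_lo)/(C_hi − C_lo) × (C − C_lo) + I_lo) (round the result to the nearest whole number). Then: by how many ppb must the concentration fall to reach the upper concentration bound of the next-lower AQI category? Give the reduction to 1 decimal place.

SO₂ 845.8: bracket 626.8–864.9 → index 151–200; slope 49/238.1, offset 219.0.
AQI = 151 + 49/238.1·219.0 ≈ 196.07 ⇒ 196.
Current AQI 196 is in the Unhealthy range (151–200). The next-lower category tops out at AQI 150, whose upper concentration bound is 626.7 ppb.
Reduction needed = 845.8 − 626.7 = 219.1 ppb.

219.1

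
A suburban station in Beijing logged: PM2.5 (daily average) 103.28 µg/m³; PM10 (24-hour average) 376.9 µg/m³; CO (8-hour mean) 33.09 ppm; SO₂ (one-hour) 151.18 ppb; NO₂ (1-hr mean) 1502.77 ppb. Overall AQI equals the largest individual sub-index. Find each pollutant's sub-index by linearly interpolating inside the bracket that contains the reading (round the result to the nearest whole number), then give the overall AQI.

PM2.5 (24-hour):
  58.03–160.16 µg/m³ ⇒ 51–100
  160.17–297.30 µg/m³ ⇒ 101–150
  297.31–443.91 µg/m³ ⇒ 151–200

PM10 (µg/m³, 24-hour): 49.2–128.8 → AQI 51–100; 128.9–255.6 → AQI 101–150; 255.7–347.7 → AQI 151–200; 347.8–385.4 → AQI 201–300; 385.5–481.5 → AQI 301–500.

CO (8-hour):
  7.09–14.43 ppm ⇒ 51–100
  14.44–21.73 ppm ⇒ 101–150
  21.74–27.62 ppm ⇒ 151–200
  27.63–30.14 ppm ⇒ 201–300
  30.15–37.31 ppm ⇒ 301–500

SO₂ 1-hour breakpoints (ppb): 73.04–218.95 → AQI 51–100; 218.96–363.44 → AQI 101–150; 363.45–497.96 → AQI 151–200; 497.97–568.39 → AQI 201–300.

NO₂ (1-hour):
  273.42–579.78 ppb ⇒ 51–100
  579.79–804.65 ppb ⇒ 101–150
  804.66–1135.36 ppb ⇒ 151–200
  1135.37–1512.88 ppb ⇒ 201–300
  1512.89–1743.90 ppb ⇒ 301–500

PM2.5: 103.28 lies in 58.03–160.16, so I_lo=51, I_hi=100, C_lo=58.03, C_hi=160.16.
(100−51)/(160.16−58.03) × (103.28−58.03) + 51 = 49/102.13 × 45.25 + 51 ≈ 72.71 → 73.
PM10: 376.9 ∈ [347.8, 385.4] ↔ index [201, 300].
201 + (376.9−347.8)·(300−201)/(385.4−347.8) = 201 + 29.1·99/37.6 ≈ 277.62, so AQI = 278.
CO: 33.09 ∈ [30.15, 37.31] ↔ index [301, 500].
301 + (33.09−30.15)·(500−301)/(37.31−30.15) = 301 + 2.94·199/7.16 ≈ 382.71, so AQI = 383.
SO₂: 151.18 ∈ [73.04, 218.95] ↔ index [51, 100].
51 + (151.18−73.04)·(100−51)/(218.95−73.04) = 51 + 78.14·49/145.91 ≈ 77.24, so AQI = 77.
NO₂: row 1135.37–1512.88 (AQI 201–300). (300−201)·(1502.77−1135.37)/(1512.88−1135.37) + 201 = 99·367.40/377.51 + 201 ≈ 297.35 → 297.
Sub-indices: PM2.5→73, PM10→278, CO→383, SO₂→77, NO₂→297. Overall AQI = max = 383; dominant pollutant is CO.

383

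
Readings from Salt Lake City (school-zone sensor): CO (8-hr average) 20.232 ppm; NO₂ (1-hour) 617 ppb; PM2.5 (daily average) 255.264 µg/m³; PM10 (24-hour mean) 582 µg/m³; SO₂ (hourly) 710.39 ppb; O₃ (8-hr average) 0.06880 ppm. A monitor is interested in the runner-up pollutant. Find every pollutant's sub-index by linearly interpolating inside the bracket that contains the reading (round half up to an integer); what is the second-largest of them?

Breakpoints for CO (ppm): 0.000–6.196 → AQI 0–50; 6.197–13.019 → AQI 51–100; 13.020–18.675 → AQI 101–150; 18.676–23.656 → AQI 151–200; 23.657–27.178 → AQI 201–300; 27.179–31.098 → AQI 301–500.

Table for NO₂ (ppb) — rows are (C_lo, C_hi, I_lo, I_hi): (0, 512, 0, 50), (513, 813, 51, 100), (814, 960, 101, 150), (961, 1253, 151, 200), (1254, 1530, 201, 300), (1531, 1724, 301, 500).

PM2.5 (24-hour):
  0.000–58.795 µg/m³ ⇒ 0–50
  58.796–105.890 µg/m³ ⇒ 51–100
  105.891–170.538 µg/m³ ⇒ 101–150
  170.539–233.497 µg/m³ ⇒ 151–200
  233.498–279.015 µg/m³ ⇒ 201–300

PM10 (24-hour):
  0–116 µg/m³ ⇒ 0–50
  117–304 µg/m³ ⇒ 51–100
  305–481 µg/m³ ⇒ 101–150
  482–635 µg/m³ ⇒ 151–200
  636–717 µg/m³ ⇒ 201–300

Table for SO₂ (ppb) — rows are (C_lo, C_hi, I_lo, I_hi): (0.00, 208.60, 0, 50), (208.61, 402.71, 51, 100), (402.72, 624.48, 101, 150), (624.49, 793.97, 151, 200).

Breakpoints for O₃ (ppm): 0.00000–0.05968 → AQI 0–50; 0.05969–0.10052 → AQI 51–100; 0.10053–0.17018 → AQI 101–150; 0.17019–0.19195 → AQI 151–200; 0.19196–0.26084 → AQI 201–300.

183

CO: 20.232 ∈ [18.676, 23.656] ↔ index [151, 200].
151 + (20.232−18.676)·(200−151)/(23.656−18.676) = 151 + 1.556·49/4.980 ≈ 166.31, so AQI = 166.
NO₂: 617 lies in 513–813, so I_lo=51, I_hi=100, C_lo=513, C_hi=813.
(100−51)/(813−513) × (617−513) + 51 = 49/300 × 104 + 51 ≈ 67.99 → 68.
PM2.5: row 233.498–279.015 (AQI 201–300). (300−201)·(255.264−233.498)/(279.015−233.498) + 201 = 99·21.766/45.517 + 201 ≈ 248.34 → 248.
PM10: row 482–635 (AQI 151–200). (200−151)·(582−482)/(635−482) + 151 = 49·100/153 + 151 ≈ 183.03 → 183.
SO₂: 710.39 lies in 624.49–793.97, so I_lo=151, I_hi=200, C_lo=624.49, C_hi=793.97.
(200−151)/(793.97−624.49) × (710.39−624.49) + 151 = 49/169.48 × 85.90 + 151 ≈ 175.84 → 176.
O₃ 0.06880: bracket 0.05969–0.10052 → index 51–100; slope 49/0.04083, offset 0.00911.
AQI = 51 + 49/0.04083·0.00911 ≈ 61.93 ⇒ 62.
Sub-indices: CO→166, NO₂→68, PM2.5→248, PM10→183, SO₂→176, O₃→62. Ranked high→low: 248, 183, 176, 166, 68, 62. Second-highest sub-index = 183.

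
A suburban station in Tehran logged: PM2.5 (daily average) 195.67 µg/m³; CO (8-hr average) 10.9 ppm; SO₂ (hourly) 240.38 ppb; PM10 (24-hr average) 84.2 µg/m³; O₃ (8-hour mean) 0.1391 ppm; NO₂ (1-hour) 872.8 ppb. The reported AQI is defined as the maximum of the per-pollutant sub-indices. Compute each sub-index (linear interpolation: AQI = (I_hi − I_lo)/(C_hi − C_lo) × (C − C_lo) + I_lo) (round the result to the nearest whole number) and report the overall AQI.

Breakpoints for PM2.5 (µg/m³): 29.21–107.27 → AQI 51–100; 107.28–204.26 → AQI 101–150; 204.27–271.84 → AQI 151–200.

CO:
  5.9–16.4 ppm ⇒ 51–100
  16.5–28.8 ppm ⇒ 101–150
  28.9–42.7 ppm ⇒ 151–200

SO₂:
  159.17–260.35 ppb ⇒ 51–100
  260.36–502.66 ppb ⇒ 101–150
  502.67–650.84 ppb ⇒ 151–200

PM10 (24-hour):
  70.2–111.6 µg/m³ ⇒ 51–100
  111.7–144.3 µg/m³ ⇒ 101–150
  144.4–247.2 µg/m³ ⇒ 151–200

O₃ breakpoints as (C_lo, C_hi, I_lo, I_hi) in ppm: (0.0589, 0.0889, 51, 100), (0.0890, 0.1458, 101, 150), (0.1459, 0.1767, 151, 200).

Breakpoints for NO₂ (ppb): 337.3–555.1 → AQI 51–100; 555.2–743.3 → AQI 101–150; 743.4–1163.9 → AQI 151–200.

166

PM2.5: 195.67 ∈ [107.28, 204.26] ↔ index [101, 150].
101 + (195.67−107.28)·(150−101)/(204.26−107.28) = 101 + 88.39·49/96.98 ≈ 145.66, so AQI = 146.
CO: 10.9 ∈ [5.9, 16.4] ↔ index [51, 100].
51 + (10.9−5.9)·(100−51)/(16.4−5.9) = 51 + 5.0·49/10.5 ≈ 74.33, so AQI = 74.
SO₂: 240.38 lies in 159.17–260.35, so I_lo=51, I_hi=100, C_lo=159.17, C_hi=260.35.
(100−51)/(260.35−159.17) × (240.38−159.17) + 51 = 49/101.18 × 81.21 + 51 ≈ 90.33 → 90.
PM10 84.2: bracket 70.2–111.6 → index 51–100; slope 49/41.4, offset 14.0.
AQI = 51 + 49/41.4·14.0 ≈ 67.57 ⇒ 68.
O₃: row 0.0890–0.1458 (AQI 101–150). (150−101)·(0.1391−0.0890)/(0.1458−0.0890) + 101 = 49·0.0501/0.0568 + 101 ≈ 144.22 → 144.
NO₂: row 743.4–1163.9 (AQI 151–200). (200−151)·(872.8−743.4)/(1163.9−743.4) + 151 = 49·129.4/420.5 + 151 ≈ 166.08 → 166.
Sub-indices: PM2.5→146, CO→74, SO₂→90, PM10→68, O₃→144, NO₂→166. Overall AQI = max = 166; dominant pollutant is NO₂.
AQI 166: Unhealthy.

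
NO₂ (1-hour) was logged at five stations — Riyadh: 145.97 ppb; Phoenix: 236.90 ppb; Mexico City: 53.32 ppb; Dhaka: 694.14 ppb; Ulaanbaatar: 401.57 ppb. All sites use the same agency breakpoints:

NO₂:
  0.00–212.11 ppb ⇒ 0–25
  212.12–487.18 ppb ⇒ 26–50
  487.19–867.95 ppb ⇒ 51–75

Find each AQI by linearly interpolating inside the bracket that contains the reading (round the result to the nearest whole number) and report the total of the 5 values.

158

Riyadh 145.97: bracket 0.00–212.11 → index 0–25; slope 25/212.11, offset 145.97.
AQI = 0 + 25/212.11·145.97 ≈ 17.20 ⇒ 17.
Phoenix: row 212.12–487.18 (AQI 26–50). (50−26)·(236.90−212.12)/(487.18−212.12) + 26 = 24·24.78/275.06 + 26 ≈ 28.16 → 28.
Mexico City: 53.32 ∈ [0.00, 212.11] ↔ index [0, 25].
0 + (53.32−0.00)·(25−0)/(212.11−0.00) = 0 + 53.32·25/212.11 ≈ 6.28, so AQI = 6.
Dhaka: 694.14 ∈ [487.19, 867.95] ↔ index [51, 75].
51 + (694.14−487.19)·(75−51)/(867.95−487.19) = 51 + 206.95·24/380.76 ≈ 64.04, so AQI = 64.
Ulaanbaatar: row 212.12–487.18 (AQI 26–50). (50−26)·(401.57−212.12)/(487.18−212.12) + 26 = 24·189.45/275.06 + 26 ≈ 42.53 → 43.
AQIs: Riyadh=17, Phoenix=28, Mexico City=6, Dhaka=64, Ulaanbaatar=43. Sum = 17 + 28 + 6 + 64 + 43 = 158.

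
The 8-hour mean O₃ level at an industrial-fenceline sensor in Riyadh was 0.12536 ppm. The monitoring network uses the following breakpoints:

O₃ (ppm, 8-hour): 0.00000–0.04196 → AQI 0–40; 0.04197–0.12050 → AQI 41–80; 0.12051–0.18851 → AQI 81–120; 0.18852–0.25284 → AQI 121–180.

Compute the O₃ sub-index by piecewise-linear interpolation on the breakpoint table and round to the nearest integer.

O₃: row 0.12051–0.18851 (AQI 81–120). (120−81)·(0.12536−0.12051)/(0.18851−0.12051) + 81 = 39·0.00485/0.06800 + 81 ≈ 83.78 → 84.

84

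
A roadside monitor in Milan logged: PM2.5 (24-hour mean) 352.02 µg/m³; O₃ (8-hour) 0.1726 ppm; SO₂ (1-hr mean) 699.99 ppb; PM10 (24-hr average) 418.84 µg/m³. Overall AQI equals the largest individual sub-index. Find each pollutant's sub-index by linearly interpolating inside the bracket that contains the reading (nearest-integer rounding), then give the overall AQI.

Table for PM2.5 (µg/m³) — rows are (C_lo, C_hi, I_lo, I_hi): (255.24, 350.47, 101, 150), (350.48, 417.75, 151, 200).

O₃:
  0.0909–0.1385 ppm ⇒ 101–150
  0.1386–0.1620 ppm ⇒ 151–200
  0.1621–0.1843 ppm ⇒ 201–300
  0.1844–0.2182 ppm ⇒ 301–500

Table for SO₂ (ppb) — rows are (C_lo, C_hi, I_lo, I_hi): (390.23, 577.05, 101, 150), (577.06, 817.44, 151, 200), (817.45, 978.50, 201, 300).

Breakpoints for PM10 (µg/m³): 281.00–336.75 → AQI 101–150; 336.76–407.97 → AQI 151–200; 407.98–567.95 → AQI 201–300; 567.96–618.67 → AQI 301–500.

248

PM2.5: 352.02 lies in 350.48–417.75, so I_lo=151, I_hi=200, C_lo=350.48, C_hi=417.75.
(200−151)/(417.75−350.48) × (352.02−350.48) + 151 = 49/67.27 × 1.54 + 151 ≈ 152.12 → 152.
O₃: row 0.1621–0.1843 (AQI 201–300). (300−201)·(0.1726−0.1621)/(0.1843−0.1621) + 201 = 99·0.0105/0.0222 + 201 ≈ 247.82 → 248.
SO₂: 699.99 lies in 577.06–817.44, so I_lo=151, I_hi=200, C_lo=577.06, C_hi=817.44.
(200−151)/(817.44−577.06) × (699.99−577.06) + 151 = 49/240.38 × 122.93 + 151 ≈ 176.06 → 176.
PM10: 418.84 lies in 407.98–567.95, so I_lo=201, I_hi=300, C_lo=407.98, C_hi=567.95.
(300−201)/(567.95−407.98) × (418.84−407.98) + 201 = 99/159.97 × 10.86 + 201 ≈ 207.72 → 208.
Sub-indices: PM2.5→152, O₃→248, SO₂→176, PM10→208. Overall AQI = max = 248; dominant pollutant is O₃.
AQI 248: Very Unhealthy.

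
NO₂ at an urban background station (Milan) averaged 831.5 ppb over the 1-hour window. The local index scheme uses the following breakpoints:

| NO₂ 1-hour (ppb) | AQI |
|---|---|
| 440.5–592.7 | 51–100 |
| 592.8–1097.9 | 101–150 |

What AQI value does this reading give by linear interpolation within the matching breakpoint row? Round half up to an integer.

NO₂: 831.5 lies in 592.8–1097.9, so I_lo=101, I_hi=150, C_lo=592.8, C_hi=1097.9.
(150−101)/(1097.9−592.8) × (831.5−592.8) + 101 = 49/505.1 × 238.7 + 101 ≈ 124.16 → 124.

124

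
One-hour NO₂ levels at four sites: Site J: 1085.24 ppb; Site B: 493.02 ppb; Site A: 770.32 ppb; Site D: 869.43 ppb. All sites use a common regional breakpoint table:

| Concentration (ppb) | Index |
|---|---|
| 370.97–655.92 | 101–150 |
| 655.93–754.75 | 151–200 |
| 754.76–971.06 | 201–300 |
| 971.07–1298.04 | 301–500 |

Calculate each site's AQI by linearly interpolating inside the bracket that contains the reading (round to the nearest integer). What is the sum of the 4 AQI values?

953

Site J 1085.24: bracket 971.07–1298.04 → index 301–500; slope 199/326.97, offset 114.17.
AQI = 301 + 199/326.97·114.17 ≈ 370.49 ⇒ 370.
Site B: 493.02 ∈ [370.97, 655.92] ↔ index [101, 150].
101 + (493.02−370.97)·(150−101)/(655.92−370.97) = 101 + 122.05·49/284.95 ≈ 121.99, so AQI = 122.
Site A 770.32: bracket 754.76–971.06 → index 201–300; slope 99/216.30, offset 15.56.
AQI = 201 + 99/216.30·15.56 ≈ 208.12 ⇒ 208.
Site D 869.43: bracket 754.76–971.06 → index 201–300; slope 99/216.30, offset 114.67.
AQI = 201 + 99/216.30·114.67 ≈ 253.48 ⇒ 253.
AQIs: Site J=370, Site B=122, Site A=208, Site D=253. Sum = 370 + 122 + 208 + 253 = 953.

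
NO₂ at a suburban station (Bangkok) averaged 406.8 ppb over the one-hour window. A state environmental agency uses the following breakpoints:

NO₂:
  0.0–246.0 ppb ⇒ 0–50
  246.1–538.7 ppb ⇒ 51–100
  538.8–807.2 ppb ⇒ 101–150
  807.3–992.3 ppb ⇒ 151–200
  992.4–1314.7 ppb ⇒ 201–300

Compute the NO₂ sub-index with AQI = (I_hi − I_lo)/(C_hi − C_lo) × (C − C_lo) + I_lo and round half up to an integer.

NO₂: 406.8 lies in 246.1–538.7, so I_lo=51, I_hi=100, C_lo=246.1, C_hi=538.7.
(100−51)/(538.7−246.1) × (406.8−246.1) + 51 = 49/292.6 × 160.7 + 51 ≈ 77.91 → 78.
AQI 78 falls in the Moderate category.

78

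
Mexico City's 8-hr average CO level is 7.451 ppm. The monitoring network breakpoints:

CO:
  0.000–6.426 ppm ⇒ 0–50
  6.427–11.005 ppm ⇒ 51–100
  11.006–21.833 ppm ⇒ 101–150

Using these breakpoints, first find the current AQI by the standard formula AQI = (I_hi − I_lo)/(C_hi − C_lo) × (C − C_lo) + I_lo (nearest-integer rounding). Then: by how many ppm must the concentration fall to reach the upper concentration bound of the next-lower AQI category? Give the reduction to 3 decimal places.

1.025

CO: 7.451 ∈ [6.427, 11.005] ↔ index [51, 100].
51 + (7.451−6.427)·(100−51)/(11.005−6.427) = 51 + 1.024·49/4.578 ≈ 61.96, so AQI = 62.
Current AQI 62 is in the Moderate range (51–100). The next-lower category tops out at AQI 50, whose upper concentration bound is 6.426 ppm.
Reduction needed = 7.451 − 6.426 = 1.025 ppm.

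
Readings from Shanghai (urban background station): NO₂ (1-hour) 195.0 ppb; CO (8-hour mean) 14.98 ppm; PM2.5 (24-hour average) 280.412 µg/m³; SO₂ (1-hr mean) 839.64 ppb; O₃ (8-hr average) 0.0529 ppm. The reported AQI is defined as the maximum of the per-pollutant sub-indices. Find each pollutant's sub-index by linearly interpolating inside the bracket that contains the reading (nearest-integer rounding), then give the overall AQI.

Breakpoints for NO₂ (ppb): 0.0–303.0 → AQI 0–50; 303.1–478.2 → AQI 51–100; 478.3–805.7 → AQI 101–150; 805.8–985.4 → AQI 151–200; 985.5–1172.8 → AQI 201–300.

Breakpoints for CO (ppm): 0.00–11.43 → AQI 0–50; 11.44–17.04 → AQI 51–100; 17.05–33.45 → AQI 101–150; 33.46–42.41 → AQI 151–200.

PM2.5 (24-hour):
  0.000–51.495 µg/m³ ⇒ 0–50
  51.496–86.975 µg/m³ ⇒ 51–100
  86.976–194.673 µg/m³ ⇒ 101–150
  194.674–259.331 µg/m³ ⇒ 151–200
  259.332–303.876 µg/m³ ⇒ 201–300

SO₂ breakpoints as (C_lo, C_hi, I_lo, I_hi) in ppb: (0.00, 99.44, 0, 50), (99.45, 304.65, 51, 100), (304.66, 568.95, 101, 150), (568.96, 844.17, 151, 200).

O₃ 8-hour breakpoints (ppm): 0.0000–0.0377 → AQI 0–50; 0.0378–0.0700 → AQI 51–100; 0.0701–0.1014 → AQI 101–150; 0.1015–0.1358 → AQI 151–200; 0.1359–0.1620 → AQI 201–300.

NO₂: 195.0 lies in 0.0–303.0, so I_lo=0, I_hi=50, C_lo=0.0, C_hi=303.0.
(50−0)/(303.0−0.0) × (195.0−0.0) + 0 = 50/303.0 × 195.0 + 0 ≈ 32.18 → 32.
CO: row 11.44–17.04 (AQI 51–100). (100−51)·(14.98−11.44)/(17.04−11.44) + 51 = 49·3.54/5.60 + 51 ≈ 81.98 → 82.
PM2.5: row 259.332–303.876 (AQI 201–300). (300−201)·(280.412−259.332)/(303.876−259.332) + 201 = 99·21.080/44.544 + 201 ≈ 247.85 → 248.
SO₂: 839.64 lies in 568.96–844.17, so I_lo=151, I_hi=200, C_lo=568.96, C_hi=844.17.
(200−151)/(844.17−568.96) × (839.64−568.96) + 151 = 49/275.21 × 270.68 + 151 ≈ 199.19 → 199.
O₃: row 0.0378–0.0700 (AQI 51–100). (100−51)·(0.0529−0.0378)/(0.0700−0.0378) + 51 = 49·0.0151/0.0322 + 51 ≈ 73.98 → 74.
Sub-indices: NO₂→32, CO→82, PM2.5→248, SO₂→199, O₃→74. Overall AQI = max = 248; dominant pollutant is PM2.5.

248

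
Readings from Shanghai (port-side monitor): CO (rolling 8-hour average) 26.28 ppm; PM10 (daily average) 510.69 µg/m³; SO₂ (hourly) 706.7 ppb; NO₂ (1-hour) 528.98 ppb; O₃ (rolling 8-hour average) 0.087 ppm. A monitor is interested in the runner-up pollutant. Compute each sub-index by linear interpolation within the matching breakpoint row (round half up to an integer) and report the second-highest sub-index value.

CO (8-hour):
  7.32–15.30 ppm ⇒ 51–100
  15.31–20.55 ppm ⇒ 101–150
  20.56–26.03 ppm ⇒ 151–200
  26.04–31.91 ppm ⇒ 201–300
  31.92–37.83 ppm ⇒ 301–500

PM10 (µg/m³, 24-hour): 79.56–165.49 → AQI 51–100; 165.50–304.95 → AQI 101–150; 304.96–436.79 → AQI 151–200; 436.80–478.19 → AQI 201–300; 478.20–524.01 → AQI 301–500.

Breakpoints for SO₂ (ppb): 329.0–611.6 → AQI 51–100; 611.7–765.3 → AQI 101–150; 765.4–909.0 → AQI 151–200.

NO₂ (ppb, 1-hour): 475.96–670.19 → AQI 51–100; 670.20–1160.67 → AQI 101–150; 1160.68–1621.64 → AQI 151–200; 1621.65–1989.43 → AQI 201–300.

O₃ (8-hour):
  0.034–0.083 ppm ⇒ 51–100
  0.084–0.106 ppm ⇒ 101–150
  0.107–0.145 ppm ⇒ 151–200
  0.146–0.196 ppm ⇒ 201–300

205

CO: 26.28 ∈ [26.04, 31.91] ↔ index [201, 300].
201 + (26.28−26.04)·(300−201)/(31.91−26.04) = 201 + 0.24·99/5.87 ≈ 205.05, so AQI = 205.
PM10: 510.69 lies in 478.20–524.01, so I_lo=301, I_hi=500, C_lo=478.20, C_hi=524.01.
(500−301)/(524.01−478.20) × (510.69−478.20) + 301 = 199/45.81 × 32.49 + 301 ≈ 442.14 → 442.
SO₂: 706.7 lies in 611.7–765.3, so I_lo=101, I_hi=150, C_lo=611.7, C_hi=765.3.
(150−101)/(765.3−611.7) × (706.7−611.7) + 101 = 49/153.6 × 95.0 + 101 ≈ 131.31 → 131.
NO₂ 528.98: bracket 475.96–670.19 → index 51–100; slope 49/194.23, offset 53.02.
AQI = 51 + 49/194.23·53.02 ≈ 64.38 ⇒ 64.
O₃: 0.087 ∈ [0.084, 0.106] ↔ index [101, 150].
101 + (0.087−0.084)·(150−101)/(0.106−0.084) = 101 + 0.003·49/0.022 ≈ 107.68, so AQI = 108.
Sub-indices: CO→205, PM10→442, SO₂→131, NO₂→64, O₃→108. Ranked high→low: 442, 205, 131, 108, 64. Second-highest sub-index = 205.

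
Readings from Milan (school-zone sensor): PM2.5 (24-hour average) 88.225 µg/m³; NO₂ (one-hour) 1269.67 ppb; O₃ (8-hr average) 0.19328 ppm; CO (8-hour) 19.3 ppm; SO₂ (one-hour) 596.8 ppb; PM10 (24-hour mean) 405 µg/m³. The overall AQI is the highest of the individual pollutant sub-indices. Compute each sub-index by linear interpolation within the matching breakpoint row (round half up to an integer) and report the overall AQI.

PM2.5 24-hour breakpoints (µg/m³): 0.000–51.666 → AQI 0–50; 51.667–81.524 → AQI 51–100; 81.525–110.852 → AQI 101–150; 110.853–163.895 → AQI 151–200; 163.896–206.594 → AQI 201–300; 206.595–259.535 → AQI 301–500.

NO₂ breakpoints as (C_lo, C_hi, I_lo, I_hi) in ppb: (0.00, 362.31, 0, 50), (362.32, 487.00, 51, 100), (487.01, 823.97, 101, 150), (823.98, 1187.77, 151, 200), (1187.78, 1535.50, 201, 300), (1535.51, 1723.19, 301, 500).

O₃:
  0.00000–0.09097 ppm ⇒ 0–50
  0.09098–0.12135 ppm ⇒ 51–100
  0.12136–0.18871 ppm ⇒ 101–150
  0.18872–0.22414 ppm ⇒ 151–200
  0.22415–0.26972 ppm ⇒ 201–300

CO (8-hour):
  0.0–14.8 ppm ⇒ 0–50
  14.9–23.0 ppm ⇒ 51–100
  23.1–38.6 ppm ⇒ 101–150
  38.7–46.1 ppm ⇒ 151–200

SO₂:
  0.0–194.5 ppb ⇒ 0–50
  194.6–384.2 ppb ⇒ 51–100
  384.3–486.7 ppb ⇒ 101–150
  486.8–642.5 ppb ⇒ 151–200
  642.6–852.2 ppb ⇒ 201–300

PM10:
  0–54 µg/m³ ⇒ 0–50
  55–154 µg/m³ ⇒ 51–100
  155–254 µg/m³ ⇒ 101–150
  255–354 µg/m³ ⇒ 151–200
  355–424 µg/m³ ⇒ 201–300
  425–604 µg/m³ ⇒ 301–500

273

PM2.5: 88.225 ∈ [81.525, 110.852] ↔ index [101, 150].
101 + (88.225−81.525)·(150−101)/(110.852−81.525) = 101 + 6.700·49/29.327 ≈ 112.19, so AQI = 112.
NO₂ 1269.67: bracket 1187.78–1535.50 → index 201–300; slope 99/347.72, offset 81.89.
AQI = 201 + 99/347.72·81.89 ≈ 224.32 ⇒ 224.
O₃: 0.19328 lies in 0.18872–0.22414, so I_lo=151, I_hi=200, C_lo=0.18872, C_hi=0.22414.
(200−151)/(0.22414−0.18872) × (0.19328−0.18872) + 151 = 49/0.03542 × 0.00456 + 151 ≈ 157.31 → 157.
CO 19.3: bracket 14.9–23.0 → index 51–100; slope 49/8.1, offset 4.4.
AQI = 51 + 49/8.1·4.4 ≈ 77.62 ⇒ 78.
SO₂: row 486.8–642.5 (AQI 151–200). (200−151)·(596.8−486.8)/(642.5−486.8) + 151 = 49·110.0/155.7 + 151 ≈ 185.62 → 186.
PM10: row 355–424 (AQI 201–300). (300−201)·(405−355)/(424−355) + 201 = 99·50/69 + 201 ≈ 272.74 → 273.
Sub-indices: PM2.5→112, NO₂→224, O₃→157, CO→78, SO₂→186, PM10→273. Overall AQI = max = 273; dominant pollutant is PM10.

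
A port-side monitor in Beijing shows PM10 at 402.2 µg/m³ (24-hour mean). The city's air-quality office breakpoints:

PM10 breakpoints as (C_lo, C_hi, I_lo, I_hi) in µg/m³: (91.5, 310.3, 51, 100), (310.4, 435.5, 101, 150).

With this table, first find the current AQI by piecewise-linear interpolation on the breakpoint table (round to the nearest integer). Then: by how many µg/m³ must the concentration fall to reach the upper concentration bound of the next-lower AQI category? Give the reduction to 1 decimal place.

PM10: row 310.4–435.5 (AQI 101–150). (150−101)·(402.2−310.4)/(435.5−310.4) + 101 = 49·91.8/125.1 + 101 ≈ 136.96 → 137.
Current AQI 137 is in the Unhealthy for Sensitive Groups range (101–150). The next-lower category tops out at AQI 100, whose upper concentration bound is 310.3 µg/m³.
Reduction needed = 402.2 − 310.3 = 91.9 µg/m³.

91.9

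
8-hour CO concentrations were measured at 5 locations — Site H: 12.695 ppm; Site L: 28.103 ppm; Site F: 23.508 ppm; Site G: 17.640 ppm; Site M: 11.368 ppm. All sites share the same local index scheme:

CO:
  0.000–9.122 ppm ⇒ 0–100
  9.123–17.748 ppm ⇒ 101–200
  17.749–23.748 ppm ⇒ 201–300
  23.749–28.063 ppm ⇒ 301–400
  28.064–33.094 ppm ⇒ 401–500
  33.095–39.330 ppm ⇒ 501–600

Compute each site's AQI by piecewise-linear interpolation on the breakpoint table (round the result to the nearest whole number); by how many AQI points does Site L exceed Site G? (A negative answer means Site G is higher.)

Site H: row 9.123–17.748 (AQI 101–200). (200−101)·(12.695−9.123)/(17.748−9.123) + 101 = 99·3.572/8.625 + 101 ≈ 142.00 → 142.
Site L: 28.103 lies in 28.064–33.094, so I_lo=401, I_hi=500, C_lo=28.064, C_hi=33.094.
(500−401)/(33.094−28.064) × (28.103−28.064) + 401 = 99/5.030 × 0.039 + 401 ≈ 401.77 → 402.
Site F: 23.508 lies in 17.749–23.748, so I_lo=201, I_hi=300, C_lo=17.749, C_hi=23.748.
(300−201)/(23.748−17.749) × (23.508−17.749) + 201 = 99/5.999 × 5.759 + 201 ≈ 296.04 → 296.
Site G: row 9.123–17.748 (AQI 101–200). (200−101)·(17.640−9.123)/(17.748−9.123) + 101 = 99·8.517/8.625 + 101 ≈ 198.76 → 199.
Site M: 11.368 lies in 9.123–17.748, so I_lo=101, I_hi=200, C_lo=9.123, C_hi=17.748.
(200−101)/(17.748−9.123) × (11.368−9.123) + 101 = 99/8.625 × 2.245 + 101 ≈ 126.77 → 127.
AQIs: Site H=142, Site L=402, Site F=296, Site G=199, Site M=127. Site L (402) − Site G (199) = 203.

203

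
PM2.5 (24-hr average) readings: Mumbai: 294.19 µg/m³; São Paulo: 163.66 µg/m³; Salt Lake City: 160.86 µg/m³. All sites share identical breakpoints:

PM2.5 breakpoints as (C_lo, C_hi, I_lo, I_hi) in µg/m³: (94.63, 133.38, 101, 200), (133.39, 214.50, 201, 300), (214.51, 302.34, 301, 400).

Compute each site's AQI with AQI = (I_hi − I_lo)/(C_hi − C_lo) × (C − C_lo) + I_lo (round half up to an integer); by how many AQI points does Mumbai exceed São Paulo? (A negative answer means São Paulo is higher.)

Mumbai: 294.19 ∈ [214.51, 302.34] ↔ index [301, 400].
301 + (294.19−214.51)·(400−301)/(302.34−214.51) = 301 + 79.68·99/87.83 ≈ 390.81, so AQI = 391.
São Paulo: 163.66 lies in 133.39–214.50, so I_lo=201, I_hi=300, C_lo=133.39, C_hi=214.50.
(300−201)/(214.50−133.39) × (163.66−133.39) + 201 = 99/81.11 × 30.27 + 201 ≈ 237.95 → 238.
Salt Lake City 160.86: bracket 133.39–214.50 → index 201–300; slope 99/81.11, offset 27.47.
AQI = 201 + 99/81.11·27.47 ≈ 234.53 ⇒ 235.
AQIs: Mumbai=391, São Paulo=238, Salt Lake City=235. Mumbai (391) − São Paulo (238) = 153.

153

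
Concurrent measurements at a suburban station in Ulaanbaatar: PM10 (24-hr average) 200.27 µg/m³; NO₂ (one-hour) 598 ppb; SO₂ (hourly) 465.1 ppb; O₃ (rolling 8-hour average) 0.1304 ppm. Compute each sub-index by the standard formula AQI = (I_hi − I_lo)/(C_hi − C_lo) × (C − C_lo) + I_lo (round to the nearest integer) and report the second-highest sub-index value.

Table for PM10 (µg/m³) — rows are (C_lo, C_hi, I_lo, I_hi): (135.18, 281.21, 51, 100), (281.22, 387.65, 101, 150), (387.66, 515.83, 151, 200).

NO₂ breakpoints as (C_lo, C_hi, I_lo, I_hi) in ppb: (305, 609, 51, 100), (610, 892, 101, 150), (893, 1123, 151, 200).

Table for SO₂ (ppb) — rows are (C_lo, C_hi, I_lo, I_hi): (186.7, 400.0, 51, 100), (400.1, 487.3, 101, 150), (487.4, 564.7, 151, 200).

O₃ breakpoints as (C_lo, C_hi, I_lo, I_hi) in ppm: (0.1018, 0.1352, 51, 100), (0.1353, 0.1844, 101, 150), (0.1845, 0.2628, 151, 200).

PM10 200.27: bracket 135.18–281.21 → index 51–100; slope 49/146.03, offset 65.09.
AQI = 51 + 49/146.03·65.09 ≈ 72.84 ⇒ 73.
NO₂: 598 ∈ [305, 609] ↔ index [51, 100].
51 + (598−305)·(100−51)/(609−305) = 51 + 293·49/304 ≈ 98.23, so AQI = 98.
SO₂: 465.1 ∈ [400.1, 487.3] ↔ index [101, 150].
101 + (465.1−400.1)·(150−101)/(487.3−400.1) = 101 + 65.0·49/87.2 ≈ 137.53, so AQI = 138.
O₃ 0.1304: bracket 0.1018–0.1352 → index 51–100; slope 49/0.0334, offset 0.0286.
AQI = 51 + 49/0.0334·0.0286 ≈ 92.96 ⇒ 93.
Sub-indices: PM10→73, NO₂→98, SO₂→138, O₃→93. Ranked high→low: 138, 98, 93, 73. Second-highest sub-index = 98.

98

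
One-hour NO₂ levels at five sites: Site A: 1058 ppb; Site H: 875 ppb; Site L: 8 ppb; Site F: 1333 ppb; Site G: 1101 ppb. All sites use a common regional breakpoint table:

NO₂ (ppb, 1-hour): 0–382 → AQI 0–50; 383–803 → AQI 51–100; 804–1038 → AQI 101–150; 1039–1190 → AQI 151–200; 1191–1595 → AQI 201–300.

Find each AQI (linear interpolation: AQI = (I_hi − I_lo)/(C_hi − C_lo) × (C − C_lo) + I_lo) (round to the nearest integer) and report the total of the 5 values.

Site A: 1058 ∈ [1039, 1190] ↔ index [151, 200].
151 + (1058−1039)·(200−151)/(1190−1039) = 151 + 19·49/151 ≈ 157.17, so AQI = 157.
Site H 875: bracket 804–1038 → index 101–150; slope 49/234, offset 71.
AQI = 101 + 49/234·71 ≈ 115.87 ⇒ 116.
Site L: 8 ∈ [0, 382] ↔ index [0, 50].
0 + (8−0)·(50−0)/(382−0) = 0 + 8·50/382 ≈ 1.05, so AQI = 1.
Site F: row 1191–1595 (AQI 201–300). (300−201)·(1333−1191)/(1595−1191) + 201 = 99·142/404 + 201 ≈ 235.80 → 236.
Site G: 1101 lies in 1039–1190, so I_lo=151, I_hi=200, C_lo=1039, C_hi=1190.
(200−151)/(1190−1039) × (1101−1039) + 151 = 49/151 × 62 + 151 ≈ 171.12 → 171.
AQIs: Site A=157, Site H=116, Site L=1, Site F=236, Site G=171. Sum = 157 + 116 + 1 + 236 + 171 = 681.

681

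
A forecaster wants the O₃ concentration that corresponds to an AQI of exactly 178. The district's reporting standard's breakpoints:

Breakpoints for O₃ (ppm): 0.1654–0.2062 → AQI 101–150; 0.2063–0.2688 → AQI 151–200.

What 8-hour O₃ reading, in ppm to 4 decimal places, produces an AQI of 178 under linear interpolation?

AQI 178 lies in the 151–200 band, which corresponds to 0.2063–0.2688 ppm.
C = 0.2063 + (178−151)×(0.2688−0.2063)/(200−151) = 0.2063 + 27×0.0625/49 ≈ 0.240739 ppm → 0.2407 ppm to 4 dp.

0.2407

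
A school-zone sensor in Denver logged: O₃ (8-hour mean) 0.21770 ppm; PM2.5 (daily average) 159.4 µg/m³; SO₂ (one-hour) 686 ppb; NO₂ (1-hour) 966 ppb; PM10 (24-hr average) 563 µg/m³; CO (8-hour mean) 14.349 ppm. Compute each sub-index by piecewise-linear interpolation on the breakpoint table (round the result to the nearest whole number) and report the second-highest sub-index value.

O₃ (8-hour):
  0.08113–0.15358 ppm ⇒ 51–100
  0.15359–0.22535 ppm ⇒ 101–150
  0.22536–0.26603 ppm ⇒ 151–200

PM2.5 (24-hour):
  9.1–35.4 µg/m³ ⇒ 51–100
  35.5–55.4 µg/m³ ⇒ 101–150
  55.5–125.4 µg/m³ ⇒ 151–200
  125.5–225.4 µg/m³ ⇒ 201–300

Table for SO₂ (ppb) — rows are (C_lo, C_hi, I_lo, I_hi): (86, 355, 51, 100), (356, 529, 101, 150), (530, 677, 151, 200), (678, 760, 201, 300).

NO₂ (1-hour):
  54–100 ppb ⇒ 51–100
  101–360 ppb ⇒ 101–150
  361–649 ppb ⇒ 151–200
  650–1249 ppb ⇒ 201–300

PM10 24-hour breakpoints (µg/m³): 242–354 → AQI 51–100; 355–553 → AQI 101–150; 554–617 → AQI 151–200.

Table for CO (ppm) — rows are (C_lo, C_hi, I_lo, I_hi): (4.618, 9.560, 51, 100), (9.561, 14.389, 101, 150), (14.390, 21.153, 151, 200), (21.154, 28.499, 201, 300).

235

O₃: 0.21770 ∈ [0.15359, 0.22535] ↔ index [101, 150].
101 + (0.21770−0.15359)·(150−101)/(0.22535−0.15359) = 101 + 0.06411·49/0.07176 ≈ 144.78, so AQI = 145.
PM2.5: row 125.5–225.4 (AQI 201–300). (300−201)·(159.4−125.5)/(225.4−125.5) + 201 = 99·33.9/99.9 + 201 ≈ 234.59 → 235.
SO₂: 686 ∈ [678, 760] ↔ index [201, 300].
201 + (686−678)·(300−201)/(760−678) = 201 + 8·99/82 ≈ 210.66, so AQI = 211.
NO₂: 966 ∈ [650, 1249] ↔ index [201, 300].
201 + (966−650)·(300−201)/(1249−650) = 201 + 316·99/599 ≈ 253.23, so AQI = 253.
PM10: 563 ∈ [554, 617] ↔ index [151, 200].
151 + (563−554)·(200−151)/(617−554) = 151 + 9·49/63 ≈ 158.00, so AQI = 158.
CO: 14.349 ∈ [9.561, 14.389] ↔ index [101, 150].
101 + (14.349−9.561)·(150−101)/(14.389−9.561) = 101 + 4.788·49/4.828 ≈ 149.59, so AQI = 150.
Sub-indices: O₃→145, PM2.5→235, SO₂→211, NO₂→253, PM10→158, CO→150. Ranked high→low: 253, 235, 211, 158, 150, 145. Second-highest sub-index = 235.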